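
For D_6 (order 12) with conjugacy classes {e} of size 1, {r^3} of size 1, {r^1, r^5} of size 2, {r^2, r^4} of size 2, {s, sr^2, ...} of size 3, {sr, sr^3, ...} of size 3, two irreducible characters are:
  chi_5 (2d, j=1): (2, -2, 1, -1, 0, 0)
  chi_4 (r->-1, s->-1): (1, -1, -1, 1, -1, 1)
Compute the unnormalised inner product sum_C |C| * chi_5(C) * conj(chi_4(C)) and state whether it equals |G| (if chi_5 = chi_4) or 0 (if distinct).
Sum = 0; so <chi_5, chi_4> = 0 (distinct irreducibles are orthogonal).

Reasoning: Compute term by term over conjugacy classes (|C| * chi_5(C) * conj(chi_4(C))):
  1*(2)*conj(1) + 1*(-2)*conj(-1) + 2*(1)*conj(-1) + 2*(-1)*conj(1) + 3*(0)*conj(-1) + 3*(0)*conj(1)
  = (2) + (2) + (-2) + (-2) + (0) + (0)
  = 0.
Dividing by |G| = 12 gives 0/12 = 0, matching the row-orthogonality relation <chi_5, chi_4> = [chi_5 = chi_4].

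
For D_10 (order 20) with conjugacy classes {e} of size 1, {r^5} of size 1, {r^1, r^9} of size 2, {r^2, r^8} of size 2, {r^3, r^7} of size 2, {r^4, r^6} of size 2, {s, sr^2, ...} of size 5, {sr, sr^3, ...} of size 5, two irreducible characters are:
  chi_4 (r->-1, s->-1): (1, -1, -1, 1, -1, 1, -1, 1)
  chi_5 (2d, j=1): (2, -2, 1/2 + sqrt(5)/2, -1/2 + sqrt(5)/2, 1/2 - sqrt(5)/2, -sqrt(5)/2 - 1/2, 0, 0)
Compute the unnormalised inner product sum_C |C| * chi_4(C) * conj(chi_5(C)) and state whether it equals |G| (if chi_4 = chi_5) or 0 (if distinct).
Sum = 0; so <chi_4, chi_5> = 0 (distinct irreducibles are orthogonal).

Solution. Compute term by term over conjugacy classes (|C| * chi_4(C) * conj(chi_5(C))):
  1*(1)*conj(2) + 1*(-1)*conj(-2) + 2*(-1)*conj(1/2 + sqrt(5)/2) + 2*(1)*conj(-1/2 + sqrt(5)/2) + 2*(-1)*conj(1/2 - sqrt(5)/2) + 2*(1)*conj(-sqrt(5)/2 - 1/2) + 5*(-1)*conj(0) + 5*(1)*conj(0)
  = (2) + (2) + (-sqrt(5) - 1) + (-1 + sqrt(5)) + (-1 + sqrt(5)) + (-sqrt(5) - 1) + (0) + (0)
  = 0.
Dividing by |G| = 20 gives 0/20 = 0, matching the row-orthogonality relation <chi_4, chi_5> = [chi_4 = chi_5].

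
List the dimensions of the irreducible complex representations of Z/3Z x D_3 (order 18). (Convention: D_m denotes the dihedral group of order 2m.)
Dimensions: 1, 1, 1, 1, 1, 1, 2, 2, 2

Proof sketch: There are 9 irreducibles (= number of conjugacy classes). Their dimensions d_i satisfy sum d_i^2 = |G| = 18: 1 + 1 + 1 + 1 + 1 + 1 + 4 + 4 + 4 = 18. (For the product with Z/3Z: each of the 3 1-dim characters of Z/3Z tensors with each irrep of D_3, giving 3 copies of each D_3-dimension.)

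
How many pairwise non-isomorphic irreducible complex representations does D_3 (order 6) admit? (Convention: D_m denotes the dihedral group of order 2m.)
3

Working: The number of irreducible complex representations of a finite group equals its number of conjugacy classes. D_3 has 3 conjugacy classes ((n+3)/2 for n odd), so D_3 (order 6) has exactly 3 irreducible complex representations.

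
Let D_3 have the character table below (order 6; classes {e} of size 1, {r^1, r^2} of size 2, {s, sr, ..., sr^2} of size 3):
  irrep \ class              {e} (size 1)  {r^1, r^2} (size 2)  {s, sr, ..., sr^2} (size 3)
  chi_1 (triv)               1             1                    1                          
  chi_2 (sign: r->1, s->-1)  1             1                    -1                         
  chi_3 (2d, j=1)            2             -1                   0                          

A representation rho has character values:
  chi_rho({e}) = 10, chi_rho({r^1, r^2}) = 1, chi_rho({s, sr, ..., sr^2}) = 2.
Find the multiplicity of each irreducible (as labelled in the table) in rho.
Multiplicities: chi_1: 3, chi_2: 1, chi_3: 3.

Solution. Use <chi_rho, chi> = (1/|G|) sum_C |C| * chi_rho(C) * conj(chi(C)) with |G| = 6 for each irreducible chi in the table:
  <chi_rho, chi_1> = (1/6)[1*(10)*conj(1) + 2*(1)*conj(1) + 3*(2)*conj(1)]
      = (1/6)[(10) + (2) + (6)] = 18/6 = 3
  <chi_rho, chi_2> = (1/6)[1*(10)*conj(1) + 2*(1)*conj(1) + 3*(2)*conj(-1)]
      = (1/6)[(10) + (2) + (-6)] = 6/6 = 1
  <chi_rho, chi_3> = (1/6)[1*(10)*conj(2) + 2*(1)*conj(-1) + 3*(2)*conj(0)]
      = (1/6)[(20) + (-2) + (0)] = 18/6 = 3
Dimension check: dim(rho) = sum (mult * dim) = 3*1 + 1*1 + 3*2 = 10 = chi_rho(e) = 10.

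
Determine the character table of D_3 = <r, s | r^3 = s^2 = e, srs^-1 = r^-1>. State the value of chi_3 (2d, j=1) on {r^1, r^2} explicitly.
Conjugacy classes: {e} of size 1, {r^1, r^2} of size 2, {s, sr, ..., sr^2} of size 3.
Character table:
  irrep \ class              {e} (size 1)  {r^1, r^2} (size 2)  {s, sr, ..., sr^2} (size 3)
  chi_1 (triv)               1             1                    1                          
  chi_2 (sign: r->1, s->-1)  1             1                    -1                         
  chi_3 (2d, j=1)            2             -1                   0                          

Spot check: chi_3 (2d, j=1) on {r^1, r^2} = -1.

D_3 has order 2*3 = 6 with 3 conjugacy classes, hence 3 irreducibles. Sum of squared dims 1 + 1 + 4 = 6 = |G|. Linear characters come from the abelianisation; the 2-dimensional irreps have character r^k -> 2*cos(2*pi*j*k/3), reflections -> 0.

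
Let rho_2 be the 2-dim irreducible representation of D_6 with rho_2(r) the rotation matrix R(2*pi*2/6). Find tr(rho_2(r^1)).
chi_{rho_2}(r^1) = 2*cos(2*pi*2*1/6) = -1

Working: rho_2(r^1) is rotation by angle 2*pi*2*1/6, whose trace is 2*cos(2*pi*2*1/6) = -1.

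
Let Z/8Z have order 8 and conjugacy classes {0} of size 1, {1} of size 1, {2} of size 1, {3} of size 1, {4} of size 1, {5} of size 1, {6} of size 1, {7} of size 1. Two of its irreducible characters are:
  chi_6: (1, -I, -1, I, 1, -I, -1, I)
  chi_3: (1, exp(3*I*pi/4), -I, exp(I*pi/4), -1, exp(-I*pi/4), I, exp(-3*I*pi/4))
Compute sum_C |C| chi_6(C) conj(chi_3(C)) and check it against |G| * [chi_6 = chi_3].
Sum = 0; so <chi_6, chi_3> = 0 (distinct irreducibles are orthogonal).

Reasoning: Compute term by term over conjugacy classes (|C| * chi_6(C) * conj(chi_3(C))):
  1*(1)*conj(1) + 1*(-I)*conj(exp(3*I*pi/4)) + 1*(-1)*conj(-I) + 1*(I)*conj(exp(I*pi/4)) + 1*(1)*conj(-1) + 1*(-I)*conj(exp(-I*pi/4)) + 1*(-1)*conj(I) + 1*(I)*conj(exp(-3*I*pi/4))
  = (1) + (-exp(-I*pi/4)) + (-I) + (exp(I*pi/4)) + (-1) + (-exp(3*I*pi/4)) + (I) + (exp(-3*I*pi/4))
  = 0.
(Exp terms are combined using exp(i*s)*conj(exp(i*t)) = exp(i*(s-t)), and sums of them are collapsed using the identity that for every m > 1 the m distinct m-th roots of unity sum to 0, e.g. 1 + exp(2*I*pi/3) + exp(-2*I*pi/3) = 0.)
Dividing by |G| = 8 gives 0/8 = 0, matching the row-orthogonality relation <chi_6, chi_3> = [chi_6 = chi_3].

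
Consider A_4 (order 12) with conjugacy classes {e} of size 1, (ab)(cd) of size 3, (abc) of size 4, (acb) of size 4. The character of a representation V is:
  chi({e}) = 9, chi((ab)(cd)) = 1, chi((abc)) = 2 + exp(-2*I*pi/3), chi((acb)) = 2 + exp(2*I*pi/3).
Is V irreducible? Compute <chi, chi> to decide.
Not irreducible (reducible): <chi, chi> = 9 > 1.

Explanation: <chi, chi> = (1/|G|) sum_C |C| * |chi(C)|^2 = (1/12)[1*|9|^2 + 3*|1|^2 + 4*|2 + exp(-2*I*pi/3)|^2 + 4*|2 + exp(2*I*pi/3)|^2]
  = (1/12)[(81) + (3) + (12) + (12)] = 108/12 = 9.
(Exp terms are combined using exp(i*s)*conj(exp(i*t)) = exp(i*(s-t)), and sums of them are collapsed using the identity that for every m > 1 the m distinct m-th roots of unity sum to 0, e.g. 1 + exp(2*I*pi/3) + exp(-2*I*pi/3) = 0.)
A character is irreducible iff <chi, chi> = 1, so this representation is reducible.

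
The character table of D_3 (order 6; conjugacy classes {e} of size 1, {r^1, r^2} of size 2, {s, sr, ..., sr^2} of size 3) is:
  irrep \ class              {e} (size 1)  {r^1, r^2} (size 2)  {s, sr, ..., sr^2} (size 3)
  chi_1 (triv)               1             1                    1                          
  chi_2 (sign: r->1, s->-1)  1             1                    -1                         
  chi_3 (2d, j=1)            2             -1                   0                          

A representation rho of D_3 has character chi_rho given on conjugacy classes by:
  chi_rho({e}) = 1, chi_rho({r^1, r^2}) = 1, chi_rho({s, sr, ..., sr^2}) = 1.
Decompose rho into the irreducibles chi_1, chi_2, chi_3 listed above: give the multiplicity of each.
Multiplicities: chi_1: 1, chi_2: 0, chi_3: 0.

Working: Use <chi_rho, chi> = (1/|G|) sum_C |C| * chi_rho(C) * conj(chi(C)) with |G| = 6 for each irreducible chi in the table:
  <chi_rho, chi_1> = (1/6)[1*(1)*conj(1) + 2*(1)*conj(1) + 3*(1)*conj(1)]
      = (1/6)[(1) + (2) + (3)] = 6/6 = 1
  <chi_rho, chi_2> = (1/6)[1*(1)*conj(1) + 2*(1)*conj(1) + 3*(1)*conj(-1)]
      = (1/6)[(1) + (2) + (-3)] = 0/6 = 0
  <chi_rho, chi_3> = (1/6)[1*(1)*conj(2) + 2*(1)*conj(-1) + 3*(1)*conj(0)]
      = (1/6)[(2) + (-2) + (0)] = 0/6 = 0
Dimension check: dim(rho) = sum (mult * dim) = 1*1 + 0*1 + 0*2 = 1 = chi_rho(e) = 1.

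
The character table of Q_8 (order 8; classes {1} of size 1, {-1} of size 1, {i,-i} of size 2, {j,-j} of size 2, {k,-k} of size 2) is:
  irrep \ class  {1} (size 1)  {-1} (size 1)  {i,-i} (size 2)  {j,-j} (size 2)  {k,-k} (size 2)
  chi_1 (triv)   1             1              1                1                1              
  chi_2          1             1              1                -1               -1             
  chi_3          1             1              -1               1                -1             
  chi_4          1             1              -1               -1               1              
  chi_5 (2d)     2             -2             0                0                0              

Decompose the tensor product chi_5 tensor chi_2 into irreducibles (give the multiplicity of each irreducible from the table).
chi_5 tensor chi_2 = chi_5 (all other irreducibles have multiplicity 0).

Explanation: The character of a tensor product is the pointwise product (chi_5 * chi_2)(C) = chi_5(C) * chi_2(C):
  {1}: (2)*(1), {-1}: (-2)*(1), {i,-i}: (0)*(1), {j,-j}: (0)*(-1), {k,-k}: (0)*(-1)
so (chi_5 * chi_2) takes values
  {1} -> 2, {-1} -> -2, {i,-i} -> 0, {j,-j} -> 0, {k,-k} -> 0.
Now take the inner product of this character with each irreducible chi from the table, <chi_5*chi_2, chi> = (1/8) sum_C |C| (chi_5*chi_2)(C) conj(chi(C)):
  <chi_5*chi_2, chi_1> = (1/8)[1*(2)*conj(1) + 1*(-2)*conj(1) + 2*(0)*conj(1) + 2*(0)*conj(1) + 2*(0)*conj(1)]
      = (1/8)[(2) + (-2) + (0) + (0) + (0)] = 0/8 = 0
  <chi_5*chi_2, chi_2> = (1/8)[1*(2)*conj(1) + 1*(-2)*conj(1) + 2*(0)*conj(1) + 2*(0)*conj(-1) + 2*(0)*conj(-1)]
      = (1/8)[(2) + (-2) + (0) + (0) + (0)] = 0/8 = 0
  <chi_5*chi_2, chi_3> = (1/8)[1*(2)*conj(1) + 1*(-2)*conj(1) + 2*(0)*conj(-1) + 2*(0)*conj(1) + 2*(0)*conj(-1)]
      = (1/8)[(2) + (-2) + (0) + (0) + (0)] = 0/8 = 0
  <chi_5*chi_2, chi_4> = (1/8)[1*(2)*conj(1) + 1*(-2)*conj(1) + 2*(0)*conj(-1) + 2*(0)*conj(-1) + 2*(0)*conj(1)]
      = (1/8)[(2) + (-2) + (0) + (0) + (0)] = 0/8 = 0
  <chi_5*chi_2, chi_5> = (1/8)[1*(2)*conj(2) + 1*(-2)*conj(-2) + 2*(0)*conj(0) + 2*(0)*conj(0) + 2*(0)*conj(0)]
      = (1/8)[(4) + (4) + (0) + (0) + (0)] = 8/8 = 1
Hence the multiplicities are chi_5: 1. Dimension check: dim(chi_5)*dim(chi_2) = 2*1 = 2 and sum (mult * dim) = 1*2 = 2.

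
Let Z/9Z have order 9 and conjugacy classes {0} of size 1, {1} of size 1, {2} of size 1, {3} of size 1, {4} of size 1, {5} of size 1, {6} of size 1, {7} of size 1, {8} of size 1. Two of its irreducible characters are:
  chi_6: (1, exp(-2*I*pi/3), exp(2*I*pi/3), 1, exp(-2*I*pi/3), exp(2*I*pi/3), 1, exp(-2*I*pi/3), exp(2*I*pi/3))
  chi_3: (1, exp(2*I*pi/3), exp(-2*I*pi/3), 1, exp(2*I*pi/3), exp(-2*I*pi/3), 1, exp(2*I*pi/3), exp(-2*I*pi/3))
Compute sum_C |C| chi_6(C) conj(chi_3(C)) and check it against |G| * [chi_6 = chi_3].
Sum = 0; so <chi_6, chi_3> = 0 (distinct irreducibles are orthogonal).

Details: Compute term by term over conjugacy classes (|C| * chi_6(C) * conj(chi_3(C))):
  1*(1)*conj(1) + 1*(exp(-2*I*pi/3))*conj(exp(2*I*pi/3)) + 1*(exp(2*I*pi/3))*conj(exp(-2*I*pi/3)) + 1*(1)*conj(1) + 1*(exp(-2*I*pi/3))*conj(exp(2*I*pi/3)) + 1*(exp(2*I*pi/3))*conj(exp(-2*I*pi/3)) + 1*(1)*conj(1) + 1*(exp(-2*I*pi/3))*conj(exp(2*I*pi/3)) + 1*(exp(2*I*pi/3))*conj(exp(-2*I*pi/3))
  = (1) + (exp(2*I*pi/3)) + (exp(-2*I*pi/3)) + (1) + (exp(2*I*pi/3)) + (exp(-2*I*pi/3)) + (1) + (exp(2*I*pi/3)) + (exp(-2*I*pi/3))
  = 0.
(Exp terms are combined using exp(i*s)*conj(exp(i*t)) = exp(i*(s-t)), and sums of them are collapsed using the identity that for every m > 1 the m distinct m-th roots of unity sum to 0, e.g. 1 + exp(2*I*pi/3) + exp(-2*I*pi/3) = 0.)
Dividing by |G| = 9 gives 0/9 = 0, matching the row-orthogonality relation <chi_6, chi_3> = [chi_6 = chi_3].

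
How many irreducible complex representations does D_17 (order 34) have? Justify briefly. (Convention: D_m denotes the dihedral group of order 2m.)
10

Derivation: The number of irreducible complex representations of a finite group equals its number of conjugacy classes. D_17 has 10 conjugacy classes ((n+3)/2 for n odd), so D_17 (order 34) has exactly 10 irreducible complex representations.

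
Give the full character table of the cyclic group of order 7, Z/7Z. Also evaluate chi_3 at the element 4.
Character table of Z/7Z (irreps indexed chi_0,...,chi_6 with chi_k(m) = zeta_7^(k*m), zeta_7 = exp(2*pi*i/7)):
  irrep \ class  {0} (size 1)  {1} (size 1)    {2} (size 1)    {3} (size 1)    {4} (size 1)    {5} (size 1)    {6} (size 1)  
  chi_0          1             1               1               1               1               1               1             
  chi_1          1             exp(2*I*pi/7)   exp(4*I*pi/7)   exp(6*I*pi/7)   exp(-6*I*pi/7)  exp(-4*I*pi/7)  exp(-2*I*pi/7)
  chi_2          1             exp(4*I*pi/7)   exp(-6*I*pi/7)  exp(-2*I*pi/7)  exp(2*I*pi/7)   exp(6*I*pi/7)   exp(-4*I*pi/7)
  chi_3          1             exp(6*I*pi/7)   exp(-2*I*pi/7)  exp(4*I*pi/7)   exp(-4*I*pi/7)  exp(2*I*pi/7)   exp(-6*I*pi/7)
  chi_4          1             exp(-6*I*pi/7)  exp(2*I*pi/7)   exp(-4*I*pi/7)  exp(4*I*pi/7)   exp(-2*I*pi/7)  exp(6*I*pi/7) 
  chi_5          1             exp(-4*I*pi/7)  exp(6*I*pi/7)   exp(2*I*pi/7)   exp(-2*I*pi/7)  exp(-6*I*pi/7)  exp(4*I*pi/7) 
  chi_6          1             exp(-2*I*pi/7)  exp(-4*I*pi/7)  exp(-6*I*pi/7)  exp(6*I*pi/7)   exp(4*I*pi/7)   exp(2*I*pi/7) 

Spot check: chi_3(4) = zeta_7^(3*4) = zeta_7^12 = exp(-4*I*pi/7).

Reasoning: Z/7Z is abelian, so all 7 irreducible complex representations are 1-dimensional. They are given by chi_k(m) = zeta_7^(k*m) for k = 0,...,6. Row orthogonality: sum_m chi_k(m) conj(chi_l(m)) = 7 * [k = l].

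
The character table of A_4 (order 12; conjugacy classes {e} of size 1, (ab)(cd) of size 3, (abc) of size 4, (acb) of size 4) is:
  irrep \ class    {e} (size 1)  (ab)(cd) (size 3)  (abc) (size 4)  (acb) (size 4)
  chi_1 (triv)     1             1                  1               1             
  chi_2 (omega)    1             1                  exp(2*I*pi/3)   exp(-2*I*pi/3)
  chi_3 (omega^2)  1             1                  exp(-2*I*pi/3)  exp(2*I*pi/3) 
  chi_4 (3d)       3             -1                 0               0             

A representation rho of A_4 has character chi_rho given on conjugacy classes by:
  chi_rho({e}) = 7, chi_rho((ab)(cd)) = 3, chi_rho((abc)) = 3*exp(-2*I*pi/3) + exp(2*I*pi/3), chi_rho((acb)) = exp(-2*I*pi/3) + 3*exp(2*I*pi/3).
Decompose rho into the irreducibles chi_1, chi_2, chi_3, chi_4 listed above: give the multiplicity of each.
Multiplicities: chi_1: 0, chi_2: 1, chi_3: 3, chi_4: 1.

Working: Use <chi_rho, chi> = (1/|G|) sum_C |C| * chi_rho(C) * conj(chi(C)) with |G| = 12 for each irreducible chi in the table:
  <chi_rho, chi_1> = (1/12)[1*(7)*conj(1) + 3*(3)*conj(1) + 4*(3*exp(-2*I*pi/3) + exp(2*I*pi/3))*conj(1) + 4*(exp(-2*I*pi/3) + 3*exp(2*I*pi/3))*conj(1)]
      = (1/12)[(7) + (9) + (12*exp(-2*I*pi/3) + 4*exp(2*I*pi/3)) + (4*exp(-2*I*pi/3) + 12*exp(2*I*pi/3))] = 0/12 = 0
  <chi_rho, chi_2> = (1/12)[1*(7)*conj(1) + 3*(3)*conj(1) + 4*(3*exp(-2*I*pi/3) + exp(2*I*pi/3))*conj(exp(2*I*pi/3)) + 4*(exp(-2*I*pi/3) + 3*exp(2*I*pi/3))*conj(exp(-2*I*pi/3))]
      = (1/12)[(7) + (9) + (4 + 12*exp(2*I*pi/3)) + (4 + 12*exp(-2*I*pi/3))] = 12/12 = 1
  <chi_rho, chi_3> = (1/12)[1*(7)*conj(1) + 3*(3)*conj(1) + 4*(3*exp(-2*I*pi/3) + exp(2*I*pi/3))*conj(exp(-2*I*pi/3)) + 4*(exp(-2*I*pi/3) + 3*exp(2*I*pi/3))*conj(exp(2*I*pi/3))]
      = (1/12)[(7) + (9) + (12 + 4*exp(-2*I*pi/3)) + (12 + 4*exp(2*I*pi/3))] = 36/12 = 3
  <chi_rho, chi_4> = (1/12)[1*(7)*conj(3) + 3*(3)*conj(-1) + 4*(3*exp(-2*I*pi/3) + exp(2*I*pi/3))*conj(0) + 4*(exp(-2*I*pi/3) + 3*exp(2*I*pi/3))*conj(0)]
      = (1/12)[(21) + (-9) + (0) + (0)] = 12/12 = 1
(Exp terms are combined using exp(i*s)*conj(exp(i*t)) = exp(i*(s-t)), and sums of them are collapsed using the identity that for every m > 1 the m distinct m-th roots of unity sum to 0, e.g. 1 + exp(2*I*pi/3) + exp(-2*I*pi/3) = 0.)
Dimension check: dim(rho) = sum (mult * dim) = 0*1 + 1*1 + 3*1 + 1*3 = 7 = chi_rho(e) = 7.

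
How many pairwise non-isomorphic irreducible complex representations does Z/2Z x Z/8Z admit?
16

Why: The number of irreducible complex representations of a finite group equals its number of conjugacy classes. Z/2Z x Z/8Z is abelian of order 16, so every element is its own conjugacy class: 16 classes, so Z/2Z x Z/8Z (order 16) has exactly 16 irreducible complex representations.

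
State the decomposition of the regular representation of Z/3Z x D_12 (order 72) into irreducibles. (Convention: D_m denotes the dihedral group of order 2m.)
Each irreducible V_i of dimension d_i appears with multiplicity d_i, i.e. rho_reg = (direct sum over all irreducibles V_i) d_i V_i. The irreducible dimensions for Z/3Z x D_12 are 1, 1, 1, 1, 1, 1, 1, 1, 1, 1, 1, 1, 2, 2, 2, 2, 2, 2, 2, 2, 2, 2, 2, 2, 2, 2, 2: 12 irreducibles of dimension 1, each with multiplicity 1; 15 irreducibles of dimension 2, each with multiplicity 2. Total dimension 12*1*1 + 15*2*2 = 72 = |G|.

Argument: General theorem: in the regular representation of a finite group G, each irreducible appears with multiplicity equal to its dimension. Check: dim(rho_reg) = sum d_i^2 = 1 + 1 + 1 + 1 + 1 + 1 + 1 + 1 + 1 + 1 + 1 + 1 + 4 + 4 + 4 + 4 + 4 + 4 + 4 + 4 + 4 + 4 + 4 + 4 + 4 + 4 + 4 = 72 = |G|.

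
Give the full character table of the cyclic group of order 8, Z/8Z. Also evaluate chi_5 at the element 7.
Character table of Z/8Z (irreps indexed chi_0,...,chi_7 with chi_k(m) = zeta_8^(k*m), zeta_8 = exp(2*pi*i/8)):
  irrep \ class  {0} (size 1)  {1} (size 1)    {2} (size 1)  {3} (size 1)    {4} (size 1)  {5} (size 1)    {6} (size 1)  {7} (size 1)  
  chi_0          1             1               1             1               1             1               1             1             
  chi_1          1             exp(I*pi/4)     I             exp(3*I*pi/4)   -1            exp(-3*I*pi/4)  -I            exp(-I*pi/4)  
  chi_2          1             I               -1            -I              1             I               -1            -I            
  chi_3          1             exp(3*I*pi/4)   -I            exp(I*pi/4)     -1            exp(-I*pi/4)    I             exp(-3*I*pi/4)
  chi_4          1             -1              1             -1              1             -1              1             -1            
  chi_5          1             exp(-3*I*pi/4)  I             exp(-I*pi/4)    -1            exp(I*pi/4)     -I            exp(3*I*pi/4) 
  chi_6          1             -I              -1            I               1             -I              -1            I             
  chi_7          1             exp(-I*pi/4)    -I            exp(-3*I*pi/4)  -1            exp(3*I*pi/4)   I             exp(I*pi/4)   

Spot check: chi_5(7) = zeta_8^(5*7) = zeta_8^35 = exp(3*I*pi/4).

Details: Z/8Z is abelian, so all 8 irreducible complex representations are 1-dimensional. They are given by chi_k(m) = zeta_8^(k*m) for k = 0,...,7. Row orthogonality: sum_m chi_k(m) conj(chi_l(m)) = 8 * [k = l].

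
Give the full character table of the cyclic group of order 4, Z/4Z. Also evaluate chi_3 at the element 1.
Character table of Z/4Z (irreps indexed chi_0,...,chi_3 with chi_k(m) = zeta_4^(k*m), zeta_4 = exp(2*pi*i/4)):
  irrep \ class  {0} (size 1)  {1} (size 1)  {2} (size 1)  {3} (size 1)
  chi_0          1             1             1             1           
  chi_1          1             I             -1            -I          
  chi_2          1             -1            1             -1          
  chi_3          1             -I            -1            I           

Spot check: chi_3(1) = zeta_4^(3*1) = zeta_4^3 = -I.

Details: Z/4Z is abelian, so all 4 irreducible complex representations are 1-dimensional. They are given by chi_k(m) = zeta_4^(k*m) for k = 0,...,3. Row orthogonality: sum_m chi_k(m) conj(chi_l(m)) = 4 * [k = l].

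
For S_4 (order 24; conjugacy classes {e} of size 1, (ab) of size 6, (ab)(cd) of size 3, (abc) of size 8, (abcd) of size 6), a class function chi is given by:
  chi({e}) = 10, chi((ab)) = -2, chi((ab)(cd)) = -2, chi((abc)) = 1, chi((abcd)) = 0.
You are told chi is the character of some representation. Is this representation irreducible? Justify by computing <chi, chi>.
Not irreducible (reducible): <chi, chi> = 6 > 1.

Working: <chi, chi> = (1/|G|) sum_C |C| * |chi(C)|^2 = (1/24)[1*|10|^2 + 6*|-2|^2 + 3*|-2|^2 + 8*|1|^2 + 6*|0|^2]
  = (1/24)[(100) + (24) + (12) + (8) + (0)] = 144/24 = 6.
A character is irreducible iff <chi, chi> = 1, so this representation is reducible.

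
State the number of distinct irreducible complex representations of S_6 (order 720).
11

Details: The number of irreducible complex representations of a finite group equals its number of conjugacy classes. Conjugacy classes in S_6 correspond to cycle types, i.e. partitions of 6; there are p(6) = 11 of them, so S_6 (order 720) has exactly 11 irreducible complex representations.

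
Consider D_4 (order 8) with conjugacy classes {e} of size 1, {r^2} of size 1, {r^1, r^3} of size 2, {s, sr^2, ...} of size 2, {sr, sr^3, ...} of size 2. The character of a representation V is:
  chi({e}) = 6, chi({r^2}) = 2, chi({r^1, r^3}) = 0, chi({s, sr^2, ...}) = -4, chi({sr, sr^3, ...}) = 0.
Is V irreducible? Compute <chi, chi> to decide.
Not irreducible (reducible): <chi, chi> = 9 > 1.

Reasoning: <chi, chi> = (1/|G|) sum_C |C| * |chi(C)|^2 = (1/8)[1*|6|^2 + 1*|2|^2 + 2*|0|^2 + 2*|-4|^2 + 2*|0|^2]
  = (1/8)[(36) + (4) + (0) + (32) + (0)] = 72/8 = 9.
A character is irreducible iff <chi, chi> = 1, so this representation is reducible.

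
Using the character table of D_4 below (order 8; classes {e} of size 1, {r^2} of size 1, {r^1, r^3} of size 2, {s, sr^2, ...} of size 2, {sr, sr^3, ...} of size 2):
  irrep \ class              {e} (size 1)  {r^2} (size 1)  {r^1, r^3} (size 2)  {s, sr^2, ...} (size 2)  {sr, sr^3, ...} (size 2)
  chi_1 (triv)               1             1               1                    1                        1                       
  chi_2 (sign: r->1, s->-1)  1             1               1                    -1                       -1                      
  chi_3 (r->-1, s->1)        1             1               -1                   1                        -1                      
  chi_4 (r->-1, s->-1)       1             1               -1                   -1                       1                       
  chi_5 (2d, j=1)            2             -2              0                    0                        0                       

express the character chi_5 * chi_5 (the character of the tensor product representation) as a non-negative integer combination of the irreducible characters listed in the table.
chi_5 tensor chi_5 = chi_1 + chi_2 + chi_3 + chi_4 (all other irreducibles have multiplicity 0).

Working: The character of a tensor product is the pointwise product (chi_5 * chi_5)(C) = chi_5(C) * chi_5(C):
  {e}: (2)*(2), {r^2}: (-2)*(-2), {r^1, r^3}: (0)*(0), {s, sr^2, ...}: (0)*(0), {sr, sr^3, ...}: (0)*(0)
so (chi_5 * chi_5) takes values
  {e} -> 4, {r^2} -> 4, {r^1, r^3} -> 0, {s, sr^2, ...} -> 0, {sr, sr^3, ...} -> 0.
Now take the inner product of this character with each irreducible chi from the table, <chi_5*chi_5, chi> = (1/8) sum_C |C| (chi_5*chi_5)(C) conj(chi(C)):
  <chi_5*chi_5, chi_1> = (1/8)[1*(4)*conj(1) + 1*(4)*conj(1) + 2*(0)*conj(1) + 2*(0)*conj(1) + 2*(0)*conj(1)]
      = (1/8)[(4) + (4) + (0) + (0) + (0)] = 8/8 = 1
  <chi_5*chi_5, chi_2> = (1/8)[1*(4)*conj(1) + 1*(4)*conj(1) + 2*(0)*conj(1) + 2*(0)*conj(-1) + 2*(0)*conj(-1)]
      = (1/8)[(4) + (4) + (0) + (0) + (0)] = 8/8 = 1
  <chi_5*chi_5, chi_3> = (1/8)[1*(4)*conj(1) + 1*(4)*conj(1) + 2*(0)*conj(-1) + 2*(0)*conj(1) + 2*(0)*conj(-1)]
      = (1/8)[(4) + (4) + (0) + (0) + (0)] = 8/8 = 1
  <chi_5*chi_5, chi_4> = (1/8)[1*(4)*conj(1) + 1*(4)*conj(1) + 2*(0)*conj(-1) + 2*(0)*conj(-1) + 2*(0)*conj(1)]
      = (1/8)[(4) + (4) + (0) + (0) + (0)] = 8/8 = 1
  <chi_5*chi_5, chi_5> = (1/8)[1*(4)*conj(2) + 1*(4)*conj(-2) + 2*(0)*conj(0) + 2*(0)*conj(0) + 2*(0)*conj(0)]
      = (1/8)[(8) + (-8) + (0) + (0) + (0)] = 0/8 = 0
Hence the multiplicities are chi_1: 1, chi_2: 1, chi_3: 1, chi_4: 1. Dimension check: dim(chi_5)*dim(chi_5) = 2*2 = 4 and sum (mult * dim) = 1*1 + 1*1 + 1*1 + 1*1 = 4.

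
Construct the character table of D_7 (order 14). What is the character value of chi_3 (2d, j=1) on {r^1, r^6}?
Conjugacy classes: {e} of size 1, {r^1, r^6} of size 2, {r^2, r^5} of size 2, {r^3, r^4} of size 2, {s, sr, ..., sr^6} of size 7.
Character table:
  irrep \ class              {e} (size 1)  {r^1, r^6} (size 2)  {r^2, r^5} (size 2)  {r^3, r^4} (size 2)  {s, sr, ..., sr^6} (size 7)
  chi_1 (triv)               1             1                    1                    1                    1                          
  chi_2 (sign: r->1, s->-1)  1             1                    1                    1                    -1                         
  chi_3 (2d, j=1)            2             2*cos(2*pi/7)        -2*cos(3*pi/7)       -2*cos(pi/7)         0                          
  chi_4 (2d, j=2)            2             -2*cos(3*pi/7)       -2*cos(pi/7)         2*cos(2*pi/7)        0                          
  chi_5 (2d, j=3)            2             -2*cos(pi/7)         2*cos(2*pi/7)        -2*cos(3*pi/7)       0                          

Spot check: chi_3 (2d, j=1) on {r^1, r^6} = 2*cos(2*pi/7).

D_7 has order 2*7 = 14 with 5 conjugacy classes, hence 5 irreducibles. Sum of squared dims 1 + 1 + 4 + 4 + 4 = 14 = |G|. Linear characters come from the abelianisation; the 2-dimensional irreps have character r^k -> 2*cos(2*pi*j*k/7), reflections -> 0.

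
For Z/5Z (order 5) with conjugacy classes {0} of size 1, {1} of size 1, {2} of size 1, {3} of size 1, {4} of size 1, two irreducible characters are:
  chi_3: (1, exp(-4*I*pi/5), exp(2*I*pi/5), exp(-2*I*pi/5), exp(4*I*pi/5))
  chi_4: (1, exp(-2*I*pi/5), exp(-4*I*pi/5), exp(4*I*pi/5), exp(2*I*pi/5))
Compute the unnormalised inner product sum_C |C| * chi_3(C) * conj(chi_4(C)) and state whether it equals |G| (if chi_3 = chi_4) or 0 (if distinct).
Sum = 0; so <chi_3, chi_4> = 0 (distinct irreducibles are orthogonal).

Working: Compute term by term over conjugacy classes (|C| * chi_3(C) * conj(chi_4(C))):
  1*(1)*conj(1) + 1*(exp(-4*I*pi/5))*conj(exp(-2*I*pi/5)) + 1*(exp(2*I*pi/5))*conj(exp(-4*I*pi/5)) + 1*(exp(-2*I*pi/5))*conj(exp(4*I*pi/5)) + 1*(exp(4*I*pi/5))*conj(exp(2*I*pi/5))
  = (1) + (exp(-2*I*pi/5)) + (exp(-4*I*pi/5)) + (exp(4*I*pi/5)) + (exp(2*I*pi/5))
  = 0.
(Exp terms are combined using exp(i*s)*conj(exp(i*t)) = exp(i*(s-t)), and sums of them are collapsed using the identity that for every m > 1 the m distinct m-th roots of unity sum to 0, e.g. 1 + exp(2*I*pi/3) + exp(-2*I*pi/3) = 0.)
Dividing by |G| = 5 gives 0/5 = 0, matching the row-orthogonality relation <chi_3, chi_4> = [chi_3 = chi_4].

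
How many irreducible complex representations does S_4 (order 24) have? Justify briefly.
5

The number of irreducible complex representations of a finite group equals its number of conjugacy classes. Conjugacy classes in S_4 correspond to cycle types, i.e. partitions of 4; there are p(4) = 5 of them, so S_4 (order 24) has exactly 5 irreducible complex representations.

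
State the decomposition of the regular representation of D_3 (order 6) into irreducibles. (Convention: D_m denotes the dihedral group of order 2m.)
Each irreducible V_i of dimension d_i appears with multiplicity d_i, i.e. rho_reg = (direct sum over all irreducibles V_i) d_i V_i. The irreducible dimensions for D_3 are 1, 1, 2: 2 irreducibles of dimension 1, each with multiplicity 1; 1 irreducible of dimension 2, with multiplicity 2. Total dimension 2*1*1 + 1*2*2 = 6 = |G|.

Why: General theorem: in the regular representation of a finite group G, each irreducible appears with multiplicity equal to its dimension. Check: dim(rho_reg) = sum d_i^2 = 1 + 1 + 4 = 6 = |G|.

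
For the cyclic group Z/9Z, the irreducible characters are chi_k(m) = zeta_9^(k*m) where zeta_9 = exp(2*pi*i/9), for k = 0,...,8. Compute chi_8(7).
chi_8(7) = zeta_9^56 = exp(4*I*pi/9)

Working: chi_8(7) = zeta_9^(8*7) = zeta_9^56. Since zeta_9^9 = 1, this equals zeta_9^2 = exp(2*pi*i*2/9) = exp(4*I*pi/9).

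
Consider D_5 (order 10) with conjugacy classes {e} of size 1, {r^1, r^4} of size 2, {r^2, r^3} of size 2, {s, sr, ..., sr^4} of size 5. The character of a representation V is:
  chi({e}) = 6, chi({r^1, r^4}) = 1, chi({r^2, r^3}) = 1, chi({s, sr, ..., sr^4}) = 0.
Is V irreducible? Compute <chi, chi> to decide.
Not irreducible (reducible): <chi, chi> = 4 > 1.

Why: <chi, chi> = (1/|G|) sum_C |C| * |chi(C)|^2 = (1/10)[1*|6|^2 + 2*|1|^2 + 2*|1|^2 + 5*|0|^2]
  = (1/10)[(36) + (2) + (2) + (0)] = 40/10 = 4.
A character is irreducible iff <chi, chi> = 1, so this representation is reducible.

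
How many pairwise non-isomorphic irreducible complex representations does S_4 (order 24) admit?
5

Details: The number of irreducible complex representations of a finite group equals its number of conjugacy classes. Conjugacy classes in S_4 correspond to cycle types, i.e. partitions of 4; there are p(4) = 5 of them, so S_4 (order 24) has exactly 5 irreducible complex representations.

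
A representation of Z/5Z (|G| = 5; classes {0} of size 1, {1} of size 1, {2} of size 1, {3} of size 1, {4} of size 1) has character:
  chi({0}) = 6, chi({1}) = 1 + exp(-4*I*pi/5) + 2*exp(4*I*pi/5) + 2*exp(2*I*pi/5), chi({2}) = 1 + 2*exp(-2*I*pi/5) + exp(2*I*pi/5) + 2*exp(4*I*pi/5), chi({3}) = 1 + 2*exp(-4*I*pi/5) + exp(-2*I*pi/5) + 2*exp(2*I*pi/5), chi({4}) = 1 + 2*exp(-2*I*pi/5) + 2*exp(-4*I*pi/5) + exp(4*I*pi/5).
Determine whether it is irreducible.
Not irreducible (reducible): <chi, chi> = 10 > 1.

Working: <chi, chi> = (1/|G|) sum_C |C| * |chi(C)|^2 = (1/5)[1*|6|^2 + 1*|1 + exp(-4*I*pi/5) + 2*exp(4*I*pi/5) + 2*exp(2*I*pi/5)|^2 + 1*|1 + 2*exp(-2*I*pi/5) + exp(2*I*pi/5) + 2*exp(4*I*pi/5)|^2 + 1*|1 + 2*exp(-4*I*pi/5) + exp(-2*I*pi/5) + 2*exp(2*I*pi/5)|^2 + 1*|1 + 2*exp(-2*I*pi/5) + 2*exp(-4*I*pi/5) + exp(4*I*pi/5)|^2]
  = (1/5)[(36) + (10 + 8*exp(-2*I*pi/5) + 5*exp(-4*I*pi/5) + 5*exp(4*I*pi/5) + 8*exp(2*I*pi/5)) + (10 + 5*exp(-2*I*pi/5) + 8*exp(-4*I*pi/5) + 8*exp(4*I*pi/5) + 5*exp(2*I*pi/5)) + (10 + 5*exp(-2*I*pi/5) + 8*exp(-4*I*pi/5) + 8*exp(4*I*pi/5) + 5*exp(2*I*pi/5)) + (10 + 8*exp(-2*I*pi/5) + 5*exp(-4*I*pi/5) + 5*exp(4*I*pi/5) + 8*exp(2*I*pi/5))] = 50/5 = 10.
(Exp terms are combined using exp(i*s)*conj(exp(i*t)) = exp(i*(s-t)), and sums of them are collapsed using the identity that for every m > 1 the m distinct m-th roots of unity sum to 0, e.g. 1 + exp(2*I*pi/3) + exp(-2*I*pi/3) = 0.)
A character is irreducible iff <chi, chi> = 1, so this representation is reducible.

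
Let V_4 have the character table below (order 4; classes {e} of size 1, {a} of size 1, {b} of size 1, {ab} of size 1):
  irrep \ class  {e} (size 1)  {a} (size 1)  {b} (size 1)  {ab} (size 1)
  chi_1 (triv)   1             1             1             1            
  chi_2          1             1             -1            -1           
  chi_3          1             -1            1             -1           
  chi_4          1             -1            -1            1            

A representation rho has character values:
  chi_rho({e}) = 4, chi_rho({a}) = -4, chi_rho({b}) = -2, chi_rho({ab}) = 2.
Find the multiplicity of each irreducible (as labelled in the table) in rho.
Multiplicities: chi_1: 0, chi_2: 0, chi_3: 1, chi_4: 3.

Use <chi_rho, chi> = (1/|G|) sum_C |C| * chi_rho(C) * conj(chi(C)) with |G| = 4 for each irreducible chi in the table:
  <chi_rho, chi_1> = (1/4)[1*(4)*conj(1) + 1*(-4)*conj(1) + 1*(-2)*conj(1) + 1*(2)*conj(1)]
      = (1/4)[(4) + (-4) + (-2) + (2)] = 0/4 = 0
  <chi_rho, chi_2> = (1/4)[1*(4)*conj(1) + 1*(-4)*conj(1) + 1*(-2)*conj(-1) + 1*(2)*conj(-1)]
      = (1/4)[(4) + (-4) + (2) + (-2)] = 0/4 = 0
  <chi_rho, chi_3> = (1/4)[1*(4)*conj(1) + 1*(-4)*conj(-1) + 1*(-2)*conj(1) + 1*(2)*conj(-1)]
      = (1/4)[(4) + (4) + (-2) + (-2)] = 4/4 = 1
  <chi_rho, chi_4> = (1/4)[1*(4)*conj(1) + 1*(-4)*conj(-1) + 1*(-2)*conj(-1) + 1*(2)*conj(1)]
      = (1/4)[(4) + (4) + (2) + (2)] = 12/4 = 3
Dimension check: dim(rho) = sum (mult * dim) = 0*1 + 0*1 + 1*1 + 3*1 = 4 = chi_rho(e) = 4.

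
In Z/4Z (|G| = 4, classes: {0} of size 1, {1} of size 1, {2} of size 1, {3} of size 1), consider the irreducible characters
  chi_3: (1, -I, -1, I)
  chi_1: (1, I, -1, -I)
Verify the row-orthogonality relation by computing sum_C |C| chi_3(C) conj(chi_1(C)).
Sum = 0; so <chi_3, chi_1> = 0 (distinct irreducibles are orthogonal).

Justification: Compute term by term over conjugacy classes (|C| * chi_3(C) * conj(chi_1(C))):
  1*(1)*conj(1) + 1*(-I)*conj(I) + 1*(-1)*conj(-1) + 1*(I)*conj(-I)
  = (1) + (-1) + (1) + (-1)
  = 0.
(Exp terms are combined using exp(i*s)*conj(exp(i*t)) = exp(i*(s-t)), and sums of them are collapsed using the identity that for every m > 1 the m distinct m-th roots of unity sum to 0, e.g. 1 + exp(2*I*pi/3) + exp(-2*I*pi/3) = 0.)
Dividing by |G| = 4 gives 0/4 = 0, matching the row-orthogonality relation <chi_3, chi_1> = [chi_3 = chi_1].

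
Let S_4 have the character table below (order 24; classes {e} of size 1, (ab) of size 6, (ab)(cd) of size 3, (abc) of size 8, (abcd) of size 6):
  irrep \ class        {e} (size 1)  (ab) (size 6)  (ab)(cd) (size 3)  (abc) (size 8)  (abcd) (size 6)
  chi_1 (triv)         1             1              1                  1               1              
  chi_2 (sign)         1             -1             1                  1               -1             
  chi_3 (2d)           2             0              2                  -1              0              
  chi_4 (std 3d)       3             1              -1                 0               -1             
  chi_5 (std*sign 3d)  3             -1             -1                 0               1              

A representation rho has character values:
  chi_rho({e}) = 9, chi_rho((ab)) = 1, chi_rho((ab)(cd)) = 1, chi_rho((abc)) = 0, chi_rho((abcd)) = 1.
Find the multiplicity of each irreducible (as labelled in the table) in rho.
Multiplicities: chi_1: 1, chi_2: 0, chi_3: 1, chi_4: 1, chi_5: 1.

Use <chi_rho, chi> = (1/|G|) sum_C |C| * chi_rho(C) * conj(chi(C)) with |G| = 24 for each irreducible chi in the table:
  <chi_rho, chi_1> = (1/24)[1*(9)*conj(1) + 6*(1)*conj(1) + 3*(1)*conj(1) + 8*(0)*conj(1) + 6*(1)*conj(1)]
      = (1/24)[(9) + (6) + (3) + (0) + (6)] = 24/24 = 1
  <chi_rho, chi_2> = (1/24)[1*(9)*conj(1) + 6*(1)*conj(-1) + 3*(1)*conj(1) + 8*(0)*conj(1) + 6*(1)*conj(-1)]
      = (1/24)[(9) + (-6) + (3) + (0) + (-6)] = 0/24 = 0
  <chi_rho, chi_3> = (1/24)[1*(9)*conj(2) + 6*(1)*conj(0) + 3*(1)*conj(2) + 8*(0)*conj(-1) + 6*(1)*conj(0)]
      = (1/24)[(18) + (0) + (6) + (0) + (0)] = 24/24 = 1
  <chi_rho, chi_4> = (1/24)[1*(9)*conj(3) + 6*(1)*conj(1) + 3*(1)*conj(-1) + 8*(0)*conj(0) + 6*(1)*conj(-1)]
      = (1/24)[(27) + (6) + (-3) + (0) + (-6)] = 24/24 = 1
  <chi_rho, chi_5> = (1/24)[1*(9)*conj(3) + 6*(1)*conj(-1) + 3*(1)*conj(-1) + 8*(0)*conj(0) + 6*(1)*conj(1)]
      = (1/24)[(27) + (-6) + (-3) + (0) + (6)] = 24/24 = 1
Dimension check: dim(rho) = sum (mult * dim) = 1*1 + 0*1 + 1*2 + 1*3 + 1*3 = 9 = chi_rho(e) = 9.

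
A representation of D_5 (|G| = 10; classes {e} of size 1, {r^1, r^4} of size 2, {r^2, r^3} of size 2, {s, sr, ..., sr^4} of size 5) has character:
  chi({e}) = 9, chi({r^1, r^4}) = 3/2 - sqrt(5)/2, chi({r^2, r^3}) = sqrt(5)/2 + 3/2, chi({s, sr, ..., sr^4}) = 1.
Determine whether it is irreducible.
Not irreducible (reducible): <chi, chi> = 10 > 1.

Justification: <chi, chi> = (1/|G|) sum_C |C| * |chi(C)|^2 = (1/10)[1*|9|^2 + 2*|3/2 - sqrt(5)/2|^2 + 2*|sqrt(5)/2 + 3/2|^2 + 5*|1|^2]
  = (1/10)[(81) + (7 - 3*sqrt(5)) + (3*sqrt(5) + 7) + (5)] = 100/10 = 10.
A character is irreducible iff <chi, chi> = 1, so this representation is reducible.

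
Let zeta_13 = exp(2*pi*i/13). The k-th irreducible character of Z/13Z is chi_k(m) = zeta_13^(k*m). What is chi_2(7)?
chi_2(7) = zeta_13^14 = exp(2*I*pi/13)

Proof sketch: chi_2(7) = zeta_13^(2*7) = zeta_13^14. Since zeta_13^13 = 1, this equals zeta_13^1 = exp(2*pi*i*1/13) = exp(2*I*pi/13).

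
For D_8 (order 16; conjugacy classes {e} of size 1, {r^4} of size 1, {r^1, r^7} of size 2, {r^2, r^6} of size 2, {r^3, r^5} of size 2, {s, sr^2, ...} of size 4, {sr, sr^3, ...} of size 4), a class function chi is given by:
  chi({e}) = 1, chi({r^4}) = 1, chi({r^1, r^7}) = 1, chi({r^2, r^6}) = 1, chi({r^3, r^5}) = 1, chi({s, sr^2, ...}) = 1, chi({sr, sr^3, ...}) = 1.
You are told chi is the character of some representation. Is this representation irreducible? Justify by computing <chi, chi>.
Irreducible: <chi, chi> = 1.

Justification: <chi, chi> = (1/|G|) sum_C |C| * |chi(C)|^2 = (1/16)[1*|1|^2 + 1*|1|^2 + 2*|1|^2 + 2*|1|^2 + 2*|1|^2 + 4*|1|^2 + 4*|1|^2]
  = (1/16)[(1) + (1) + (2) + (2) + (2) + (4) + (4)] = 16/16 = 1.
A character is irreducible iff <chi, chi> = 1, so this representation is irreducible.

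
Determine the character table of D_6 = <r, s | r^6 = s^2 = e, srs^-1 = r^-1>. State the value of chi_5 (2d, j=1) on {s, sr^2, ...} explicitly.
Conjugacy classes: {e} of size 1, {r^3} of size 1, {r^1, r^5} of size 2, {r^2, r^4} of size 2, {s, sr^2, ...} of size 3, {sr, sr^3, ...} of size 3.
Character table:
  irrep \ class              {e} (size 1)  {r^3} (size 1)  {r^1, r^5} (size 2)  {r^2, r^4} (size 2)  {s, sr^2, ...} (size 3)  {sr, sr^3, ...} (size 3)
  chi_1 (triv)               1             1               1                    1                    1                        1                       
  chi_2 (sign: r->1, s->-1)  1             1               1                    1                    -1                       -1                      
  chi_3 (r->-1, s->1)        1             -1              -1                   1                    1                        -1                      
  chi_4 (r->-1, s->-1)       1             -1              -1                   1                    -1                       1                       
  chi_5 (2d, j=1)            2             -2              1                    -1                   0                        0                       
  chi_6 (2d, j=2)            2             2               -1                   -1                   0                        0                       

Spot check: chi_5 (2d, j=1) on {s, sr^2, ...} = 0.

Argument: D_6 has order 2*6 = 12 with 6 conjugacy classes, hence 6 irreducibles. Sum of squared dims 1 + 1 + 1 + 1 + 4 + 4 = 12 = |G|. Linear characters come from the abelianisation; the 2-dimensional irreps have character r^k -> 2*cos(2*pi*j*k/6), reflections -> 0.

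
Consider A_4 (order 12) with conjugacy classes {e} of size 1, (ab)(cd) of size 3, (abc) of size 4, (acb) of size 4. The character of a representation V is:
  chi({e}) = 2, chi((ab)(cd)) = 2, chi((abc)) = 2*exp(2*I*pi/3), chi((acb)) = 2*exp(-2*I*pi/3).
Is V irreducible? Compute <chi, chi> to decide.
Not irreducible (reducible): <chi, chi> = 4 > 1.

Justification: <chi, chi> = (1/|G|) sum_C |C| * |chi(C)|^2 = (1/12)[1*|2|^2 + 3*|2|^2 + 4*|2*exp(2*I*pi/3)|^2 + 4*|2*exp(-2*I*pi/3)|^2]
  = (1/12)[(4) + (12) + (16) + (16)] = 48/12 = 4.
(Exp terms are combined using exp(i*s)*conj(exp(i*t)) = exp(i*(s-t)), and sums of them are collapsed using the identity that for every m > 1 the m distinct m-th roots of unity sum to 0, e.g. 1 + exp(2*I*pi/3) + exp(-2*I*pi/3) = 0.)
A character is irreducible iff <chi, chi> = 1, so this representation is reducible.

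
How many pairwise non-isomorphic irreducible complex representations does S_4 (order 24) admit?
5

Argument: The number of irreducible complex representations of a finite group equals its number of conjugacy classes. Conjugacy classes in S_4 correspond to cycle types, i.e. partitions of 4; there are p(4) = 5 of them, so S_4 (order 24) has exactly 5 irreducible complex representations.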